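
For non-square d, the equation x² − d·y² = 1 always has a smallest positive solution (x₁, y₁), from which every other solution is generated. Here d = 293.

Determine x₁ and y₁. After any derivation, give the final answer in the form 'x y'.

√293 = [17; 8,1,1,8,34, …], period ℓ=5 (odd) → k=9
a_0=17:  p_0=17·1+0=17,  q_0=17·0+1=1
…
a_4=8:  p_4=8·291+154=2482,  q_4=8·17+9=145
a_5=34:  p_5=34·2482+291=84679,  q_5=34·145+17=4947
…
a_8=1:  p_8=1·764593+679914=1444507,  q_8=1·44668+39721=84389
a_9=8:  p_9=8·1444507+764593=12320649,  q_9=8·84389+44668=719780
(x₁, y₁) = (12320649, 719780);  12320649² − 293·719780² = 1 ✓

12320649 719780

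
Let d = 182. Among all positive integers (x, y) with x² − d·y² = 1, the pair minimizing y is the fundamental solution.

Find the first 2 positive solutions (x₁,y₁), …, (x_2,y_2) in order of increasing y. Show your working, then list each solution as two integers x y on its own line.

[13; 2,26] for √182; ℓ=2 ⇒ convergent index 1
a_0=13:  p_0=13·1+0=13,  q_0=13·0+1=1
a_1=2:  p_1=2·13+1=27,  q_1=2·1+0=2
(x₁, y₁) = (27, 2);  27² − 182·2² = 1 ✓
n=2: (27,2)∘(27,2) = (27·27+182·2·2, 27·2+2·27) = (1457,108)

27 2
1457 108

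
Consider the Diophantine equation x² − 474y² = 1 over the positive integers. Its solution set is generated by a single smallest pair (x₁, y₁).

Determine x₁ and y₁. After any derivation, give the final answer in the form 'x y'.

√474 → a₀=21, period (1,3,2,1,1,…,3,1,42); ℓ=14 even so k=13
step 0: (21, 1)  from 21·(1,0) + (0,1)
step 1: (22, 1)  from 1·(21,1) + (1,0)
step 2: (87, 4)  from 3·(22,1) + (21,1)
…
step 6: (762, 35)  from 1·(479,22) + (283,13)
step 7: (5051, 232)  from 6·(762,35) + (479,22)
step 8: (5813, 267)  from 1·(5051,232) + (762,35)
step 9: (10864, 499)  from 1·(5813,267) + (5051,232)
…
step 12: (149331, 6859)  from 3·(44218,2031) + (16677,766)
step 13: (193549, 8890)  from 1·(149331,6859) + (44218,2031)
(x₁, y₁) = (193549, 8890);  193549² − 474·8890² = 1 ✓

193549 8890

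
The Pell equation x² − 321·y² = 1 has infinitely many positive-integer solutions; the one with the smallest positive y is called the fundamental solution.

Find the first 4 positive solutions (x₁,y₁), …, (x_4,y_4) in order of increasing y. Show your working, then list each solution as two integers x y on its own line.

[17; 1,10,1,34] for √321; ℓ=4 ⇒ convergent index 3
k=0  a_k=17  p_k/q_k = 17/1
…
k=2  a_k=10  p_k/q_k = 197/11
k=3  a_k=1  p_k/q_k = 215/12
(x₁, y₁) = (215, 12);  215² − 321·12² = 1 ✓
(x_2, y_2) = (215·215 + 321·12·12, 215·12 + 12·215) = (92449, 5160)
(x_3, y_3) = (215·92449 + 321·12·5160, 215·5160 + 12·92449) = (39752855, 2218788)
(x_4, y_4) = (215·39752855 + 321·12·2218788, 215·2218788 + 12·39752855) = (17093635201, 954073680)

215 12
92449 5160
39752855 2218788
17093635201 954073680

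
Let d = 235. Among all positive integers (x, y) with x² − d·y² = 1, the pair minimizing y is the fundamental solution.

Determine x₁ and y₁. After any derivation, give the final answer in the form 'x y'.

[15; 3,30] for √235; ℓ=2 ⇒ convergent index 1
a_0=15:  p_0=15·1+0=15,  q_0=15·0+1=1
a_1=3:  p_1=3·15+1=46,  q_1=3·1+0=3
(x₁, y₁) = (46, 3);  46² − 235·3² = 1 ✓

46 3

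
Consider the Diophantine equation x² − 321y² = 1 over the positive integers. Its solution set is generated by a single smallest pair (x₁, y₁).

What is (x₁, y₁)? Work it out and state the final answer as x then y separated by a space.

√321 → a₀=17, period (1,10,1,34); ℓ=4 even so k=3
i=0: a=17 ⇒ p=17, q=1
i=1: a=1 ⇒ p=18, q=1
i=2: a=10 ⇒ p=197, q=11
i=3: a=1 ⇒ p=215, q=12
fundamental: x₁=215, y₁=12  (since 46225 − 321·144 = 1)

215 12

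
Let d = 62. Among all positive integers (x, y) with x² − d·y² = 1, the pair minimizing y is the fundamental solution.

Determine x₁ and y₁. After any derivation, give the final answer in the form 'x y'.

63 8

√62 → a₀=7, period (1,6,1,14); ℓ=4 even so k=3
i=0: a=7 ⇒ p=7, q=1
i=1: a=1 ⇒ p=8, q=1
i=2: a=6 ⇒ p=55, q=7
i=3: a=1 ⇒ p=63, q=8
→ (63, 8).  Check: 63²=3969, 62·8²=3968, difference 1.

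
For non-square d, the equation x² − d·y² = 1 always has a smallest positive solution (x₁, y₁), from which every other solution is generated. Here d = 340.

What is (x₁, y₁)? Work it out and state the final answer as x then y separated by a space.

√340 = [18; 2,3,1,1,1,…,3,2,36, …], period ℓ=14 (even) → k=13
k=0  a_k=18  p_k/q_k = 18/1
k=1  a_k=2  p_k/q_k = 37/2
k=2  a_k=3  p_k/q_k = 129/7
k=3  a_k=1  p_k/q_k = 166/9
…
k=5  a_k=1  p_k/q_k = 461/25
k=6  a_k=1  p_k/q_k = 756/41
k=7  a_k=8  p_k/q_k = 6509/353
k=8  a_k=1  p_k/q_k = 7265/394
k=9  a_k=1  p_k/q_k = 13774/747
k=10  a_k=1  p_k/q_k = 21039/1141
k=11  a_k=1  p_k/q_k = 34813/1888
k=12  a_k=3  p_k/q_k = 125478/6805
k=13  a_k=2  p_k/q_k = 285769/15498
fundamental: x₁=285769, y₁=15498  (since 81663921361 − 340·240188004 = 1)

285769 15498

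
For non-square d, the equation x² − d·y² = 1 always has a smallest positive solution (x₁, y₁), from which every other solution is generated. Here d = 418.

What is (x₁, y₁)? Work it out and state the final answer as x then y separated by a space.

33857 1656

d=418: √d = [20; 2,4,20,4,2,40] (ℓ=6, even), read p_5/q_5
k=0  a_k=20  p_k/q_k = 20/1
k=1  a_k=2  p_k/q_k = 41/2
k=2  a_k=4  p_k/q_k = 184/9
k=3  a_k=20  p_k/q_k = 3721/182
k=4  a_k=4  p_k/q_k = 15068/737
k=5  a_k=2  p_k/q_k = 33857/1656
→ (33857, 1656).  Check: 33857²=1146296449, 418·1656²=1146296448, difference 1.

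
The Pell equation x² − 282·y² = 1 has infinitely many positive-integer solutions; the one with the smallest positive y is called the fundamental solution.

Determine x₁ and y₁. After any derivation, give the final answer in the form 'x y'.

√282 = [16; 1,3,1,4,1,3,1,32, …], period ℓ=8 (even) → k=7
a_0=16:  p_0=16·1+0=16,  q_0=16·0+1=1
a_1=1:  p_1=1·16+1=17,  q_1=1·1+0=1
a_2=3:  p_2=3·17+16=67,  q_2=3·1+1=4
a_3=1:  p_3=1·67+17=84,  q_3=1·4+1=5
a_4=4:  p_4=4·84+67=403,  q_4=4·5+4=24
a_5=1:  p_5=1·403+84=487,  q_5=1·24+5=29
a_6=3:  p_6=3·487+403=1864,  q_6=3·29+24=111
a_7=1:  p_7=1·1864+487=2351,  q_7=1·111+29=140
→ (2351, 140).  Check: 2351²=5527201, 282·140²=5527200, difference 1.

2351 140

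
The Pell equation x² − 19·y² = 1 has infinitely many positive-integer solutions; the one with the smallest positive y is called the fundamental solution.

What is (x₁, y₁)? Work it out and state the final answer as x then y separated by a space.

170 39

d=19: √d = [4; 2,1,3,1,2,8] (ℓ=6, even), read p_5/q_5
step 0: (4, 1)  from 4·(1,0) + (0,1)
step 1: (9, 2)  from 2·(4,1) + (1,0)
step 2: (13, 3)  from 1·(9,2) + (4,1)
…
step 4: (61, 14)  from 1·(48,11) + (13,3)
step 5: (170, 39)  from 2·(61,14) + (48,11)
fundamental: x₁=170, y₁=39  (since 28900 − 19·1521 = 1)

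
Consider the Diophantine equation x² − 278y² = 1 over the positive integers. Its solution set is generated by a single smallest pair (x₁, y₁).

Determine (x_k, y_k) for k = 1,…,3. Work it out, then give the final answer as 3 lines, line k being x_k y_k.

d=278: √d = [16; 1,2,16,2,1,32] (ℓ=6, even), read p_5/q_5
a_0=16:  p_0=16·1+0=16,  q_0=16·0+1=1
a_1=1:  p_1=1·16+1=17,  q_1=1·1+0=1
…
a_3=16:  p_3=16·50+17=817,  q_3=16·3+1=49
a_4=2:  p_4=2·817+50=1684,  q_4=2·49+3=101
a_5=1:  p_5=1·1684+817=2501,  q_5=1·101+49=150
→ (2501, 150).  Check: 2501²=6255001, 278·150²=6255000, difference 1.
k=2:  x_2 = 2501·2501+278·150·150 = 12510001,  y_2 = 2501·150+150·2501 = 750300
k=3:  x_3 = 2501·12510001+278·150·750300 = 62575022501,  y_3 = 2501·750300+150·12510001 = 3753000450

2501 150
12510001 750300
62575022501 3753000450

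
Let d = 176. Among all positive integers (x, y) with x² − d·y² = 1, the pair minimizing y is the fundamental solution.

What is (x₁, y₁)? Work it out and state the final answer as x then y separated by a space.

199 15

d=176: √d = [13; 3,1,3,26] (ℓ=4, even), read p_3/q_3
a_0=13:  p_0=13·1+0=13,  q_0=13·0+1=1
…
a_2=1:  p_2=1·40+13=53,  q_2=1·3+1=4
a_3=3:  p_3=3·53+40=199,  q_3=3·4+3=15
(x₁, y₁) = (199, 15);  199² − 176·15² = 1 ✓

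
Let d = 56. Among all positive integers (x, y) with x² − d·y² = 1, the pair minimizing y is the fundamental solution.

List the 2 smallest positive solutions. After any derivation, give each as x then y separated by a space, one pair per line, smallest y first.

[7; 2,14] for √56; ℓ=2 ⇒ convergent index 1
step 0: (7, 1)  from 7·(1,0) + (0,1)
step 1: (15, 2)  from 2·(7,1) + (1,0)
→ (15, 2).  Check: 15²=225, 56·2²=224, difference 1.
n=2: (15,2)∘(15,2) = (15·15+56·2·2, 15·2+2·15) = (449,60)

15 2
449 60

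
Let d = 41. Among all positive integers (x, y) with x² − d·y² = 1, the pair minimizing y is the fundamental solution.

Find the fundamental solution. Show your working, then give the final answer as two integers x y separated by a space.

√41 = [6; 2,2,12, …], period ℓ=3 (odd) → k=5
i=0: a=6 ⇒ p=6, q=1
i=1: a=2 ⇒ p=13, q=2
i=2: a=2 ⇒ p=32, q=5
i=3: a=12 ⇒ p=397, q=62
i=4: a=2 ⇒ p=826, q=129
i=5: a=2 ⇒ p=2049, q=320
→ (2049, 320).  Check: 2049²=4198401, 41·320²=4198400, difference 1.

2049 320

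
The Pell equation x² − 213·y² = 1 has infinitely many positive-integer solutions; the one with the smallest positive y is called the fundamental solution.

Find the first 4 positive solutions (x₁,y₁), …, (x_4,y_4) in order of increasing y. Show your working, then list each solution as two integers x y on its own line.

194399 13320
75581942401 5178789360
29386108041429599 2013502945575960
11425260034216163289601 782845918228863306720

√213 = [14; 1,1,2,6,1,8,1,6,2,1,1,28, …], period ℓ=12 (even) → k=11
i=0: a=14 ⇒ p=14, q=1
i=1: a=1 ⇒ p=15, q=1
i=2: a=1 ⇒ p=29, q=2
i=3: a=2 ⇒ p=73, q=5
…
i=5: a=1 ⇒ p=540, q=37
…
i=7: a=1 ⇒ p=5327, q=365
i=8: a=6 ⇒ p=36749, q=2518
i=9: a=2 ⇒ p=78825, q=5401
i=10: a=1 ⇒ p=115574, q=7919
i=11: a=1 ⇒ p=194399, q=13320
→ (194399, 13320).  Check: 194399²=37790971201, 213·13320²=37790971200, difference 1.
k=2:  x_2 = 194399·194399+213·13320·13320 = 75581942401,  y_2 = 194399·13320+13320·194399 = 5178789360
k=3:  x_3 = 194399·75581942401+213·13320·5178789360 = 29386108041429599,  y_3 = 194399·5178789360+13320·75581942401 = 2013502945575960
k=4:  x_4 = 194399·29386108041429599+213·13320·2013502945575960 = 11425260034216163289601,  y_4 = 194399·2013502945575960+13320·29386108041429599 = 782845918228863306720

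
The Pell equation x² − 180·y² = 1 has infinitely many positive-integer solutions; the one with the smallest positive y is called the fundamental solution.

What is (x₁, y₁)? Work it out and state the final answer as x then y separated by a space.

√180 = [13; 2,2,2,26, …], period ℓ=4 (even) → k=3
a_0=13:  p_0=13·1+0=13,  q_0=13·0+1=1
a_1=2:  p_1=2·13+1=27,  q_1=2·1+0=2
a_2=2:  p_2=2·27+13=67,  q_2=2·2+1=5
a_3=2:  p_3=2·67+27=161,  q_3=2·5+2=12
fundamental: x₁=161, y₁=12  (since 25921 − 180·144 = 1)

161 12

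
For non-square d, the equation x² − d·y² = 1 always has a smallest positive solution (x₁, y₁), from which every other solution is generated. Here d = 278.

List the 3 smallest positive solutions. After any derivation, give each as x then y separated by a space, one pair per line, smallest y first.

[16; 1,2,16,2,1,32] for √278; ℓ=6 ⇒ convergent index 5
step 0: (16, 1)  from 16·(1,0) + (0,1)
step 1: (17, 1)  from 1·(16,1) + (1,0)
step 2: (50, 3)  from 2·(17,1) + (16,1)
step 3: (817, 49)  from 16·(50,3) + (17,1)
step 4: (1684, 101)  from 2·(817,49) + (50,3)
step 5: (2501, 150)  from 1·(1684,101) + (817,49)
→ (2501, 150).  Check: 2501²=6255001, 278·150²=6255000, difference 1.
n=2: (2501,150)∘(2501,150) = (2501·2501+278·150·150, 2501·150+150·2501) = (12510001,750300)
n=3: (12510001,750300)∘(2501,150) = (2501·12510001+278·150·750300, 2501·750300+150·12510001) = (62575022501,3753000450)

2501 150
12510001 750300
62575022501 3753000450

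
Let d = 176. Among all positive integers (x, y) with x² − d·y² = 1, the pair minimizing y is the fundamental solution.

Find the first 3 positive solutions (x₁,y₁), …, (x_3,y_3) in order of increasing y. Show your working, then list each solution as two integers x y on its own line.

199 15
79201 5970
31521799 2376045

d=176: √d = [13; 3,1,3,26] (ℓ=4, even), read p_3/q_3
a_0=13:  p_0=13·1+0=13,  q_0=13·0+1=1
…
a_2=1:  p_2=1·40+13=53,  q_2=1·3+1=4
a_3=3:  p_3=3·53+40=199,  q_3=3·4+3=15
(x₁, y₁) = (199, 15);  199² − 176·15² = 1 ✓
n=2: (199,15)∘(199,15) = (199·199+176·15·15, 199·15+15·199) = (79201,5970)
n=3: (79201,5970)∘(199,15) = (199·79201+176·15·5970, 199·5970+15·79201) = (31521799,2376045)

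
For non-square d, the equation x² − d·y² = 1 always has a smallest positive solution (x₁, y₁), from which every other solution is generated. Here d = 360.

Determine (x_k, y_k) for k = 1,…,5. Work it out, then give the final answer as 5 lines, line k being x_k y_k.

19 1
721 38
27379 1443
1039681 54796
39480499 2080805

d=360: √d = [18; 1,36] (ℓ=2, even), read p_1/q_1
step 0: (18, 1)  from 18·(1,0) + (0,1)
step 1: (19, 1)  from 1·(18,1) + (1,0)
fundamental: x₁=19, y₁=1  (since 361 − 360·1 = 1)
(x_2, y_2) = (19·19 + 360·1·1, 19·1 + 1·19) = (721, 38)
(x_3, y_3) = (19·721 + 360·1·38, 19·38 + 1·721) = (27379, 1443)
(x_4, y_4) = (19·27379 + 360·1·1443, 19·1443 + 1·27379) = (1039681, 54796)
(x_5, y_5) = (19·1039681 + 360·1·54796, 19·54796 + 1·1039681) = (39480499, 2080805)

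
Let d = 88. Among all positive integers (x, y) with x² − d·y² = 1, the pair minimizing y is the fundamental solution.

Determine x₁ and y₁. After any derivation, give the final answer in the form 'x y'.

d=88: √d = [9; 2,1,1,1,2,18] (ℓ=6, even), read p_5/q_5
a_0=9:  p_0=9·1+0=9,  q_0=9·0+1=1
…
a_2=1:  p_2=1·19+9=28,  q_2=1·2+1=3
…
a_4=1:  p_4=1·47+28=75,  q_4=1·5+3=8
a_5=2:  p_5=2·75+47=197,  q_5=2·8+5=21
(x₁, y₁) = (197, 21);  197² − 88·21² = 1 ✓

197 21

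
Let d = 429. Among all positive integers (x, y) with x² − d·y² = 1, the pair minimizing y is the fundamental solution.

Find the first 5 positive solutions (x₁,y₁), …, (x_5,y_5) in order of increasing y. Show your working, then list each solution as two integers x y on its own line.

1524095 73584
4645731138049 224298012960
14161071197688057215 683702960124468816
43165635614076113391052801 2084056526021580302230080
131577058822456507006275549422975 6352600262053037158494583086384

√429 = [20; 1,2,2,9,1,12,1,9,2,2,1,40, …], period ℓ=12 (even) → k=11
i=0: a=20 ⇒ p=20, q=1
i=1: a=1 ⇒ p=21, q=1
…
i=6: a=12 ⇒ p=19511, q=942
i=7: a=1 ⇒ p=21023, q=1015
i=8: a=9 ⇒ p=208718, q=10077
i=9: a=2 ⇒ p=438459, q=21169
i=10: a=2 ⇒ p=1085636, q=52415
i=11: a=1 ⇒ p=1524095, q=73584
(x₁, y₁) = (1524095, 73584);  1524095² − 429·73584² = 1 ✓
(x_2, y_2) = (1524095·1524095 + 429·73584·73584, 1524095·73584 + 73584·1524095) = (4645731138049, 224298012960)
(x_3, y_3) = (1524095·4645731138049 + 429·73584·224298012960, 1524095·224298012960 + 73584·4645731138049) = (14161071197688057215, 683702960124468816)
(x_4, y_4) = (1524095·14161071197688057215 + 429·73584·683702960124468816, 1524095·683702960124468816 + 73584·14161071197688057215) = (43165635614076113391052801, 2084056526021580302230080)
(x_5, y_5) = (1524095·43165635614076113391052801 + 429·73584·2084056526021580302230080, 1524095·2084056526021580302230080 + 73584·43165635614076113391052801) = (131577058822456507006275549422975, 6352600262053037158494583086384)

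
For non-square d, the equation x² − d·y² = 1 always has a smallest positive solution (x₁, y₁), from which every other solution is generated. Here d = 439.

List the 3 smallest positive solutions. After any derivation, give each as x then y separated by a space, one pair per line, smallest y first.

√439 → a₀=20, period (1,19,1,40); ℓ=4 even so k=3
a_0=20:  p_0=20·1+0=20,  q_0=20·0+1=1
a_1=1:  p_1=1·20+1=21,  q_1=1·1+0=1
a_2=19:  p_2=19·21+20=419,  q_2=19·1+1=20
a_3=1:  p_3=1·419+21=440,  q_3=1·20+1=21
(x₁, y₁) = (440, 21);  440² − 439·21² = 1 ✓
n=2: (440,21)∘(440,21) = (440·440+439·21·21, 440·21+21·440) = (387199,18480)
n=3: (387199,18480)∘(440,21) = (440·387199+439·21·18480, 440·18480+21·387199) = (340734680,16262379)

440 21
387199 18480
340734680 16262379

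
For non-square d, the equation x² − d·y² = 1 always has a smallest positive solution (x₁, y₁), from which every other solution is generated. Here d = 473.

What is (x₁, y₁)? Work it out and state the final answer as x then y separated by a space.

87 4

[21; 1,2,1,42] for √473; ℓ=4 ⇒ convergent index 3
a_0=21:  p_0=21·1+0=21,  q_0=21·0+1=1
a_1=1:  p_1=1·21+1=22,  q_1=1·1+0=1
a_2=2:  p_2=2·22+21=65,  q_2=2·1+1=3
a_3=1:  p_3=1·65+22=87,  q_3=1·3+1=4
fundamental: x₁=87, y₁=4  (since 7569 − 473·16 = 1)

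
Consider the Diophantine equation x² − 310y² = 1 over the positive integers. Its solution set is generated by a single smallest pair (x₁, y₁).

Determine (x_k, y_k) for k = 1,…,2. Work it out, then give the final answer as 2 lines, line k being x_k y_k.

848719 48204
1440647881921 81823301352

d=310: √d = [17; 1,1,1,1,5,…,1,1,34] (ℓ=16, even), read p_15/q_15
a_0=17:  p_0=17·1+0=17,  q_0=17·0+1=1
a_1=1:  p_1=1·17+1=18,  q_1=1·1+0=1
a_2=1:  p_2=1·18+17=35,  q_2=1·1+1=2
…
a_4=1:  p_4=1·53+35=88,  q_4=1·3+2=5
…
a_12=1:  p_12=1·152387+28928=181315,  q_12=1·8655+1643=10298
a_13=1:  p_13=1·181315+152387=333702,  q_13=1·10298+8655=18953
a_14=1:  p_14=1·333702+181315=515017,  q_14=1·18953+10298=29251
a_15=1:  p_15=1·515017+333702=848719,  q_15=1·29251+18953=48204
(x₁, y₁) = (848719, 48204);  848719² − 310·48204² = 1 ✓
k=2:  x_2 = 848719·848719+310·48204·48204 = 1440647881921,  y_2 = 848719·48204+48204·848719 = 81823301352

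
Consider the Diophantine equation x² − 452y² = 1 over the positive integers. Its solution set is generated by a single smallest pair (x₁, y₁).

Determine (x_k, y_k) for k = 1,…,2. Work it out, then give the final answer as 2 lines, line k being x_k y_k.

[21; 3,1,5,3,10,3,5,1,3,42] for √452; ℓ=10 ⇒ convergent index 9
i=0: a=21 ⇒ p=21, q=1
i=1: a=3 ⇒ p=64, q=3
…
i=3: a=5 ⇒ p=489, q=23
…
i=7: a=5 ⇒ p=263904, q=12413
i=8: a=1 ⇒ p=313483, q=14745
i=9: a=3 ⇒ p=1204353, q=56648
fundamental: x₁=1204353, y₁=56648  (since 1450466148609 − 452·3208995904 = 1)
n=2: (1204353,56648)∘(1204353,56648) = (1204353·1204353+452·56648·56648, 1204353·56648+56648·1204353) = (2900932297217,136448377488)

1204353 56648
2900932297217 136448377488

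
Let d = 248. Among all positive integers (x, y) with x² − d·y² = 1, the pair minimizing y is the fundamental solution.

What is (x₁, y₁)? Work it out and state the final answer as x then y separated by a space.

√248 = [15; 1,2,1,30, …], period ℓ=4 (even) → k=3
k=0  a_k=15  p_k/q_k = 15/1
…
k=2  a_k=2  p_k/q_k = 47/3
k=3  a_k=1  p_k/q_k = 63/4
(x₁, y₁) = (63, 4);  63² − 248·4² = 1 ✓

63 4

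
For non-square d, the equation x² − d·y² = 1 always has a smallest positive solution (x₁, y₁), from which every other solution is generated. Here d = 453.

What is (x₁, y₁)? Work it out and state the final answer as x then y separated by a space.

1653751 77700

d=453: √d = [21; 3,1,1,10,14,10,1,1,3,42] (ℓ=10, even), read p_9/q_9
a_0=21:  p_0=21·1+0=21,  q_0=21·0+1=1
…
a_6=10:  p_6=10·22199+1575=223565,  q_6=10·1043+74=10504
…
a_8=1:  p_8=1·245764+223565=469329,  q_8=1·11547+10504=22051
a_9=3:  p_9=3·469329+245764=1653751,  q_9=3·22051+11547=77700
→ (1653751, 77700).  Check: 1653751²=2734892370001, 453·77700²=2734892370000, difference 1.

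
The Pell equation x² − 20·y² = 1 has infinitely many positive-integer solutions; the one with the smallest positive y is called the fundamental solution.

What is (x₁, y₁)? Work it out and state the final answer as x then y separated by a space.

√20 = [4; 2,8, …], period ℓ=2 (even) → k=1
i=0: a=4 ⇒ p=4, q=1
i=1: a=2 ⇒ p=9, q=2
fundamental: x₁=9, y₁=2  (since 81 − 20·4 = 1)

9 2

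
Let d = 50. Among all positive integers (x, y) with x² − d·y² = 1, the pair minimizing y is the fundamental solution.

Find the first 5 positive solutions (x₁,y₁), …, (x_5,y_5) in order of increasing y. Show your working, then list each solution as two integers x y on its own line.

√50 → a₀=7, period (14); ℓ=1 odd so k=1
k=0  a_k=7  p_k/q_k = 7/1
k=1  a_k=14  p_k/q_k = 99/14
(x₁, y₁) = (99, 14);  99² − 50·14² = 1 ✓
k=2:  x_2 = 99·99+50·14·14 = 19601,  y_2 = 99·14+14·99 = 2772
k=3:  x_3 = 99·19601+50·14·2772 = 3880899,  y_3 = 99·2772+14·19601 = 548842
k=4:  x_4 = 99·3880899+50·14·548842 = 768398401,  y_4 = 99·548842+14·3880899 = 108667944
k=5:  x_5 = 99·768398401+50·14·108667944 = 152139002499,  y_5 = 99·108667944+14·768398401 = 21515704070

99 14
19601 2772
3880899 548842
768398401 108667944
152139002499 21515704070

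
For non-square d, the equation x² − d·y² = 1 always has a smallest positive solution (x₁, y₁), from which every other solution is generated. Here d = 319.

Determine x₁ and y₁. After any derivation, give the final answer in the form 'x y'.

12901780 722361

[17; 1,6,5,1,4,…,6,1,34] for √319; ℓ=14 ⇒ convergent index 13
i=0: a=17 ⇒ p=17, q=1
i=1: a=1 ⇒ p=18, q=1
…
i=3: a=5 ⇒ p=643, q=36
…
i=5: a=4 ⇒ p=3715, q=208
…
i=8: a=3 ⇒ p=58797, q=3292
i=9: a=4 ⇒ p=250816, q=14043
…
i=11: a=5 ⇒ p=1798881, q=100718
i=12: a=6 ⇒ p=11102899, q=621643
i=13: a=1 ⇒ p=12901780, q=722361
→ (12901780, 722361).  Check: 12901780²=166455927168400, 319·722361²=166455927168399, difference 1.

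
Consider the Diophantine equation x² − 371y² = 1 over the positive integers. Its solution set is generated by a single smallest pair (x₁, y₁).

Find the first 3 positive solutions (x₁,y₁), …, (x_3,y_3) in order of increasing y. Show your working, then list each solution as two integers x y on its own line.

d=371: √d = [19; 3,1,4,1,3,38] (ℓ=6, even), read p_5/q_5
i=0: a=19 ⇒ p=19, q=1
i=1: a=3 ⇒ p=58, q=3
…
i=4: a=1 ⇒ p=443, q=23
i=5: a=3 ⇒ p=1695, q=88
fundamental: x₁=1695, y₁=88  (since 2873025 − 371·7744 = 1)
n=2: (1695,88)∘(1695,88) = (1695·1695+371·88·88, 1695·88+88·1695) = (5746049,298320)
n=3: (5746049,298320)∘(1695,88) = (1695·5746049+371·88·298320, 1695·298320+88·5746049) = (19479104415,1011304712)

1695 88
5746049 298320
19479104415 1011304712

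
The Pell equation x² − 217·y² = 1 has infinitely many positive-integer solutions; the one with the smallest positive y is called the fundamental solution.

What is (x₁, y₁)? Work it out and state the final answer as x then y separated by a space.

3844063 260952

[14; 1,2,1,2,1,…,2,1,28] for √217; ℓ=16 ⇒ convergent index 15
a_0=14:  p_0=14·1+0=14,  q_0=14·0+1=1
…
a_9=9:  p_9=9·15055+3668=139163,  q_9=9·1022+249=9447
…
a_13=1:  p_13=1·740980+293381=1034361,  q_13=1·50301+19916=70217
a_14=2:  p_14=2·1034361+740980=2809702,  q_14=2·70217+50301=190735
a_15=1:  p_15=1·2809702+1034361=3844063,  q_15=1·190735+70217=260952
→ (3844063, 260952).  Check: 3844063²=14776820347969, 217·260952²=14776820347968, difference 1.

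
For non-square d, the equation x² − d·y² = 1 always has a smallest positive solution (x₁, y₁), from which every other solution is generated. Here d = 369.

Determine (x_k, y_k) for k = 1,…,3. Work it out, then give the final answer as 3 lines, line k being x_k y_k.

d=369: √d = [19; 4,1,3,2,7,4,7,2,3,1,4,38] (ℓ=12, even), read p_11/q_11
a_0=19:  p_0=19·1+0=19,  q_0=19·0+1=1
…
a_3=3:  p_3=3·96+77=365,  q_3=3·5+4=19
a_4=2:  p_4=2·365+96=826,  q_4=2·19+5=43
…
a_6=4:  p_6=4·6147+826=25414,  q_6=4·320+43=1323
a_7=7:  p_7=7·25414+6147=184045,  q_7=7·1323+320=9581
…
a_9=3:  p_9=3·393504+184045=1364557,  q_9=3·20485+9581=71036
a_10=1:  p_10=1·1364557+393504=1758061,  q_10=1·71036+20485=91521
a_11=4:  p_11=4·1758061+1364557=8396801,  q_11=4·91521+71036=437120
→ (8396801, 437120).  Check: 8396801²=70506267033601, 369·437120²=70506267033600, difference 1.
(8396801+437120√369)^2 = 141012534067201 + 7340819306240√369
(8396801+437120√369)^3 = 2368108374136006451201 + 123278797782910239360√369

8396801 437120
141012534067201 7340819306240
2368108374136006451201 123278797782910239360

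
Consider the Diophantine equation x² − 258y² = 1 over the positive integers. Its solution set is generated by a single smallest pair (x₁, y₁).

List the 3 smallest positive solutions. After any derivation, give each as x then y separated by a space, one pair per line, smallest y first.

√258 = [16; 16,32, …], period ℓ=2 (even) → k=1
a_0=16:  p_0=16·1+0=16,  q_0=16·0+1=1
a_1=16:  p_1=16·16+1=257,  q_1=16·1+0=16
fundamental: x₁=257, y₁=16  (since 66049 − 258·256 = 1)
(x_2, y_2) = (257·257 + 258·16·16, 257·16 + 16·257) = (132097, 8224)
(x_3, y_3) = (257·132097 + 258·16·8224, 257·8224 + 16·132097) = (67897601, 4227120)

257 16
132097 8224
67897601 4227120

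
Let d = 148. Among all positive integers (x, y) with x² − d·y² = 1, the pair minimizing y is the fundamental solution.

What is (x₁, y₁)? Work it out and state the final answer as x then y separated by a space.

d=148: √d = [12; 6,24] (ℓ=2, even), read p_1/q_1
step 0: (12, 1)  from 12·(1,0) + (0,1)
step 1: (73, 6)  from 6·(12,1) + (1,0)
→ (73, 6).  Check: 73²=5329, 148·6²=5328, difference 1.

73 6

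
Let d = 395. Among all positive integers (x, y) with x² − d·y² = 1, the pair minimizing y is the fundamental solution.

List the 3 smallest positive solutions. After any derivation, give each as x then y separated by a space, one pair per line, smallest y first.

159 8
50561 2544
16078239 808984

[19; 1,6,1,38] for √395; ℓ=4 ⇒ convergent index 3
a_0=19:  p_0=19·1+0=19,  q_0=19·0+1=1
…
a_2=6:  p_2=6·20+19=139,  q_2=6·1+1=7
a_3=1:  p_3=1·139+20=159,  q_3=1·7+1=8
(x₁, y₁) = (159, 8);  159² − 395·8² = 1 ✓
n=2: (159,8)∘(159,8) = (159·159+395·8·8, 159·8+8·159) = (50561,2544)
n=3: (50561,2544)∘(159,8) = (159·50561+395·8·2544, 159·2544+8·50561) = (16078239,808984)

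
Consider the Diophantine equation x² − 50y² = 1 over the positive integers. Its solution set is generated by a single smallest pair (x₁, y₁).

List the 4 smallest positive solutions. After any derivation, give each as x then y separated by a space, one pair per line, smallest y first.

[7; 14] for √50; ℓ=1 ⇒ convergent index 1
i=0: a=7 ⇒ p=7, q=1
i=1: a=14 ⇒ p=99, q=14
(x₁, y₁) = (99, 14);  99² − 50·14² = 1 ✓
n=2: (99,14)∘(99,14) = (99·99+50·14·14, 99·14+14·99) = (19601,2772)
n=3: (19601,2772)∘(99,14) = (99·19601+50·14·2772, 99·2772+14·19601) = (3880899,548842)
n=4: (3880899,548842)∘(99,14) = (99·3880899+50·14·548842, 99·548842+14·3880899) = (768398401,108667944)

99 14
19601 2772
3880899 548842
768398401 108667944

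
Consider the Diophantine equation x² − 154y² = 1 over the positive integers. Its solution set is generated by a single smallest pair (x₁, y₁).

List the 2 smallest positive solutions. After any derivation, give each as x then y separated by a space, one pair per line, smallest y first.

√154 = [12; 2,2,3,1,2,1,3,2,2,24, …], period ℓ=10 (even) → k=9
a_0=12:  p_0=12·1+0=12,  q_0=12·0+1=1
a_1=2:  p_1=2·12+1=25,  q_1=2·1+0=2
…
a_3=3:  p_3=3·62+25=211,  q_3=3·5+2=17
a_4=1:  p_4=1·211+62=273,  q_4=1·17+5=22
a_5=2:  p_5=2·273+211=757,  q_5=2·22+17=61
a_6=1:  p_6=1·757+273=1030,  q_6=1·61+22=83
a_7=3:  p_7=3·1030+757=3847,  q_7=3·83+61=310
a_8=2:  p_8=2·3847+1030=8724,  q_8=2·310+83=703
a_9=2:  p_9=2·8724+3847=21295,  q_9=2·703+310=1716
(x₁, y₁) = (21295, 1716);  21295² − 154·1716² = 1 ✓
(x_2, y_2) = (21295·21295 + 154·1716·1716, 21295·1716 + 1716·21295) = (906954049, 73084440)

21295 1716
906954049 73084440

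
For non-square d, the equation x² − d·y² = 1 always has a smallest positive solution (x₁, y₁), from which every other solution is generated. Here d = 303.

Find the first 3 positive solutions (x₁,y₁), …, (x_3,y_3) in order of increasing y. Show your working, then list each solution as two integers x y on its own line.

√303 → a₀=17, period (2,2,5,2,2,34); ℓ=6 even so k=5
i=0: a=17 ⇒ p=17, q=1
…
i=2: a=2 ⇒ p=87, q=5
…
i=4: a=2 ⇒ p=1027, q=59
i=5: a=2 ⇒ p=2524, q=145
(x₁, y₁) = (2524, 145);  2524² − 303·145² = 1 ✓
n=2: (2524,145)∘(2524,145) = (2524·2524+303·145·145, 2524·145+145·2524) = (12741151,731960)
n=3: (12741151,731960)∘(2524,145) = (2524·12741151+303·145·731960, 2524·731960+145·12741151) = (64317327724,3694933935)

2524 145
12741151 731960
64317327724 3694933935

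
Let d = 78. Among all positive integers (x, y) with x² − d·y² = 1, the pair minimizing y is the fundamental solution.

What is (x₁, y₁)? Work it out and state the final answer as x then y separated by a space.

53 6

[8; 1,4,1,16] for √78; ℓ=4 ⇒ convergent index 3
step 0: (8, 1)  from 8·(1,0) + (0,1)
step 1: (9, 1)  from 1·(8,1) + (1,0)
step 2: (44, 5)  from 4·(9,1) + (8,1)
step 3: (53, 6)  from 1·(44,5) + (9,1)
fundamental: x₁=53, y₁=6  (since 2809 − 78·36 = 1)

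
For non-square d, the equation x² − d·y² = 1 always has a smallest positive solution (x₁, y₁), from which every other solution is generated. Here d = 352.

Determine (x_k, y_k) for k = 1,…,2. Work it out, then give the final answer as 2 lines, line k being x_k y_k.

[18; 1,3,5,9,5,3,1,36] for √352; ℓ=8 ⇒ convergent index 7
a_0=18:  p_0=18·1+0=18,  q_0=18·0+1=1
a_1=1:  p_1=1·18+1=19,  q_1=1·1+0=1
a_2=3:  p_2=3·19+18=75,  q_2=3·1+1=4
…
a_4=9:  p_4=9·394+75=3621,  q_4=9·21+4=193
a_5=5:  p_5=5·3621+394=18499,  q_5=5·193+21=986
a_6=3:  p_6=3·18499+3621=59118,  q_6=3·986+193=3151
a_7=1:  p_7=1·59118+18499=77617,  q_7=1·3151+986=4137
(x₁, y₁) = (77617, 4137);  77617² − 352·4137² = 1 ✓
(x_2, y_2) = (77617·77617 + 352·4137·4137, 77617·4137 + 4137·77617) = (12048797377, 642203058)

77617 4137
12048797377 642203058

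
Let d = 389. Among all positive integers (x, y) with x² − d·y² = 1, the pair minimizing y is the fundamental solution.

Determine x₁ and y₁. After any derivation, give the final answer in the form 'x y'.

3287049 166660

√389 = [19; 1,2,1,1,1,1,2,1,38, …], period ℓ=9 (odd) → k=17
a_0=19:  p_0=19·1+0=19,  q_0=19·0+1=1
a_1=1:  p_1=1·19+1=20,  q_1=1·1+0=1
a_2=2:  p_2=2·20+19=59,  q_2=2·1+1=3
a_3=1:  p_3=1·59+20=79,  q_3=1·3+1=4
a_4=1:  p_4=1·79+59=138,  q_4=1·4+3=7
…
a_6=1:  p_6=1·217+138=355,  q_6=1·11+7=18
…
a_9=38:  p_9=38·1282+927=49643,  q_9=38·65+47=2517
a_10=1:  p_10=1·49643+1282=50925,  q_10=1·2517+65=2582
a_11=2:  p_11=2·50925+49643=151493,  q_11=2·2582+2517=7681
…
a_14=1:  p_14=1·353911+202418=556329,  q_14=1·17944+10263=28207
a_15=1:  p_15=1·556329+353911=910240,  q_15=1·28207+17944=46151
a_16=2:  p_16=2·910240+556329=2376809,  q_16=2·46151+28207=120509
a_17=1:  p_17=1·2376809+910240=3287049,  q_17=1·120509+46151=166660
→ (3287049, 166660).  Check: 3287049²=10804691128401, 389·166660²=10804691128400, difference 1.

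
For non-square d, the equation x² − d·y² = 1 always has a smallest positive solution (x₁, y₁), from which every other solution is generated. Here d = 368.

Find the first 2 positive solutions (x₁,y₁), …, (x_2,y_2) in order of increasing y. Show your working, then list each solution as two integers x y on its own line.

d=368: √d = [19; 5,2,5,38] (ℓ=4, even), read p_3/q_3
k=0  a_k=19  p_k/q_k = 19/1
…
k=2  a_k=2  p_k/q_k = 211/11
k=3  a_k=5  p_k/q_k = 1151/60
→ (1151, 60).  Check: 1151²=1324801, 368·60²=1324800, difference 1.
n=2: (1151,60)∘(1151,60) = (1151·1151+368·60·60, 1151·60+60·1151) = (2649601,138120)

1151 60
2649601 138120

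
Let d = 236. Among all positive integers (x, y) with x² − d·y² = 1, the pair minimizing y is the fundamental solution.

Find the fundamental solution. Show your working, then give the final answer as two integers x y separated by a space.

561799 36570

[15; 2,1,3,5,1,6,1,5,3,1,2,30] for √236; ℓ=12 ⇒ convergent index 11
i=0: a=15 ⇒ p=15, q=1
i=1: a=2 ⇒ p=31, q=2
i=2: a=1 ⇒ p=46, q=3
i=3: a=3 ⇒ p=169, q=11
i=4: a=5 ⇒ p=891, q=58
i=5: a=1 ⇒ p=1060, q=69
i=6: a=6 ⇒ p=7251, q=472
i=7: a=1 ⇒ p=8311, q=541
i=8: a=5 ⇒ p=48806, q=3177
i=9: a=3 ⇒ p=154729, q=10072
i=10: a=1 ⇒ p=203535, q=13249
i=11: a=2 ⇒ p=561799, q=36570
fundamental: x₁=561799, y₁=36570  (since 315618116401 − 236·1337364900 = 1)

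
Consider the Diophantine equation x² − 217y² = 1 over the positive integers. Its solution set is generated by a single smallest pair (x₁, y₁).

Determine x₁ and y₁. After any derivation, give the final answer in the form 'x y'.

3844063 260952

√217 = [14; 1,2,1,2,1,…,2,1,28, …], period ℓ=16 (even) → k=15
a_0=14:  p_0=14·1+0=14,  q_0=14·0+1=1
…
a_3=1:  p_3=1·44+15=59,  q_3=1·3+1=4
a_4=2:  p_4=2·59+44=162,  q_4=2·4+3=11
a_5=1:  p_5=1·162+59=221,  q_5=1·11+4=15
…
a_8=4:  p_8=4·3668+383=15055,  q_8=4·249+26=1022
a_9=9:  p_9=9·15055+3668=139163,  q_9=9·1022+249=9447
a_10=1:  p_10=1·139163+15055=154218,  q_10=1·9447+1022=10469
a_11=1:  p_11=1·154218+139163=293381,  q_11=1·10469+9447=19916
…
a_13=1:  p_13=1·740980+293381=1034361,  q_13=1·50301+19916=70217
a_14=2:  p_14=2·1034361+740980=2809702,  q_14=2·70217+50301=190735
a_15=1:  p_15=1·2809702+1034361=3844063,  q_15=1·190735+70217=260952
fundamental: x₁=3844063, y₁=260952  (since 14776820347969 − 217·68095946304 = 1)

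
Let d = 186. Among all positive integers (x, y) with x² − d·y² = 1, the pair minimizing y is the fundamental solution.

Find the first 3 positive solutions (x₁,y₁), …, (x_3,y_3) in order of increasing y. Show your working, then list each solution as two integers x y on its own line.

7501 550
112530001 8251100
1688175067501 123783001650

d=186: √d = [13; 1,1,1,3,4,3,1,1,1,26] (ℓ=10, even), read p_9/q_9
step 0: (13, 1)  from 13·(1,0) + (0,1)
step 1: (14, 1)  from 1·(13,1) + (1,0)
step 2: (27, 2)  from 1·(14,1) + (13,1)
…
step 5: (641, 47)  from 4·(150,11) + (41,3)
step 6: (2073, 152)  from 3·(641,47) + (150,11)
…
step 8: (4787, 351)  from 1·(2714,199) + (2073,152)
step 9: (7501, 550)  from 1·(4787,351) + (2714,199)
→ (7501, 550).  Check: 7501²=56265001, 186·550²=56265000, difference 1.
(x_2, y_2) = (7501·7501 + 186·550·550, 7501·550 + 550·7501) = (112530001, 8251100)
(x_3, y_3) = (7501·112530001 + 186·550·8251100, 7501·8251100 + 550·112530001) = (1688175067501, 123783001650)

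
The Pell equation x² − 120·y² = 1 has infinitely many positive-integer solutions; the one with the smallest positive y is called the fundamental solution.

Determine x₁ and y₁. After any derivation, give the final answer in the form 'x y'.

√120 = [10; 1,20, …], period ℓ=2 (even) → k=1
i=0: a=10 ⇒ p=10, q=1
i=1: a=1 ⇒ p=11, q=1
(x₁, y₁) = (11, 1);  11² − 120·1² = 1 ✓

11 1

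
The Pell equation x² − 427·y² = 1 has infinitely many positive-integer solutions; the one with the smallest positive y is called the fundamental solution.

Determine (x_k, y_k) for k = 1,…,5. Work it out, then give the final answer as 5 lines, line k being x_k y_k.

62 3
7687 372
953126 46125
118179937 5719128
14653359062 709125747

√427 = [20; 1,1,1,40, …], period ℓ=4 (even) → k=3
i=0: a=20 ⇒ p=20, q=1
…
i=2: a=1 ⇒ p=41, q=2
i=3: a=1 ⇒ p=62, q=3
(x₁, y₁) = (62, 3);  62² − 427·3² = 1 ✓
(62+3√427)^2 = 7687 + 372√427
(62+3√427)^3 = 953126 + 46125√427
(62+3√427)^4 = 118179937 + 5719128√427
(62+3√427)^5 = 14653359062 + 709125747√427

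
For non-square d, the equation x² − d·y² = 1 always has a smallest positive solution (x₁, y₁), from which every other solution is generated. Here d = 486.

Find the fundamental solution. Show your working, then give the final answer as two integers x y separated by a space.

485 22

√486 = [22; 22,44, …], period ℓ=2 (even) → k=1
a_0=22:  p_0=22·1+0=22,  q_0=22·0+1=1
a_1=22:  p_1=22·22+1=485,  q_1=22·1+0=22
→ (485, 22).  Check: 485²=235225, 486·22²=235224, difference 1.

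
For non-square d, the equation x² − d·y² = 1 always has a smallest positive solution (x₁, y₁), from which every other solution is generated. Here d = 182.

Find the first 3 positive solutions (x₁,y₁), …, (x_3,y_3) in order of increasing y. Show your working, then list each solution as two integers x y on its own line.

√182 → a₀=13, period (2,26); ℓ=2 even so k=1
i=0: a=13 ⇒ p=13, q=1
i=1: a=2 ⇒ p=27, q=2
→ (27, 2).  Check: 27²=729, 182·2²=728, difference 1.
n=2: (27,2)∘(27,2) = (27·27+182·2·2, 27·2+2·27) = (1457,108)
n=3: (1457,108)∘(27,2) = (27·1457+182·2·108, 27·108+2·1457) = (78651,5830)

27 2
1457 108
78651 5830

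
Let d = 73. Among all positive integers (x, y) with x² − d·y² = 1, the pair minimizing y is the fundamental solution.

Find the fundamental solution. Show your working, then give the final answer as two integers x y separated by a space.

2281249 267000

[8; 1,1,5,5,1,1,16] for √73; ℓ=7 ⇒ convergent index 13
k=0  a_k=8  p_k/q_k = 8/1
…
k=3  a_k=5  p_k/q_k = 94/11
…
k=7  a_k=16  p_k/q_k = 17669/2068
…
k=9  a_k=1  p_k/q_k = 36406/4261
…
k=12  a_k=1  p_k/q_k = 1241008/145249
k=13  a_k=1  p_k/q_k = 2281249/267000
→ (2281249, 267000).  Check: 2281249²=5204097000001, 73·267000²=5204097000000, difference 1.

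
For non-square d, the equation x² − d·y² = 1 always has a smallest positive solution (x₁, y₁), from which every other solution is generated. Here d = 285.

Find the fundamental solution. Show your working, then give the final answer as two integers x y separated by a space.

2431 144

√285 = [16; 1,7,2,7,1,32, …], period ℓ=6 (even) → k=5
a_0=16:  p_0=16·1+0=16,  q_0=16·0+1=1
a_1=1:  p_1=1·16+1=17,  q_1=1·1+0=1
…
a_3=2:  p_3=2·135+17=287,  q_3=2·8+1=17
a_4=7:  p_4=7·287+135=2144,  q_4=7·17+8=127
a_5=1:  p_5=1·2144+287=2431,  q_5=1·127+17=144
(x₁, y₁) = (2431, 144);  2431² − 285·144² = 1 ✓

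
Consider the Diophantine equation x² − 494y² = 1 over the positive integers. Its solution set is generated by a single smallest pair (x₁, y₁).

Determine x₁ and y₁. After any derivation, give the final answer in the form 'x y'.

√494 = [22; 4,2,2,1,2,1,2,2,4,44, …], period ℓ=10 (even) → k=9
k=0  a_k=22  p_k/q_k = 22/1
…
k=3  a_k=2  p_k/q_k = 489/22
k=4  a_k=1  p_k/q_k = 689/31
…
k=6  a_k=1  p_k/q_k = 2556/115
k=7  a_k=2  p_k/q_k = 6979/314
k=8  a_k=2  p_k/q_k = 16514/743
k=9  a_k=4  p_k/q_k = 73035/3286
fundamental: x₁=73035, y₁=3286  (since 5334111225 − 494·10797796 = 1)

73035 3286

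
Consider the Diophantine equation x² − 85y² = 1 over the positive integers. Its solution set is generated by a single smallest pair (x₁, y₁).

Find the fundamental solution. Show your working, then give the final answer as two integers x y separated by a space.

√85 = [9; 4,1,1,4,18, …], period ℓ=5 (odd) → k=9
step 0: (9, 1)  from 9·(1,0) + (0,1)
…
step 2: (46, 5)  from 1·(37,4) + (9,1)
step 3: (83, 9)  from 1·(46,5) + (37,4)
…
step 6: (27926, 3029)  from 4·(6887,747) + (378,41)
step 7: (34813, 3776)  from 1·(27926,3029) + (6887,747)
step 8: (62739, 6805)  from 1·(34813,3776) + (27926,3029)
step 9: (285769, 30996)  from 4·(62739,6805) + (34813,3776)
→ (285769, 30996).  Check: 285769²=81663921361, 85·30996²=81663921360, difference 1.

285769 30996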